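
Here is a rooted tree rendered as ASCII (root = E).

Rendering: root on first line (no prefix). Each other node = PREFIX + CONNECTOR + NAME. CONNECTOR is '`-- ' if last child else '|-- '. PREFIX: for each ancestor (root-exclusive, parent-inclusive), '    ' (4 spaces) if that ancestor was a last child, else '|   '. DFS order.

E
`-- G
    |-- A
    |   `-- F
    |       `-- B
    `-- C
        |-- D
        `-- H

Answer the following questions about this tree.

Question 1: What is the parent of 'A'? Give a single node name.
Scan adjacency: A appears as child of G

Answer: G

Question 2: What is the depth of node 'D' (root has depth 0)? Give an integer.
Answer: 3

Derivation:
Path from root to D: E -> G -> C -> D
Depth = number of edges = 3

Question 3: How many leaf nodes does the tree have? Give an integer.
Leaves (nodes with no children): B, D, H

Answer: 3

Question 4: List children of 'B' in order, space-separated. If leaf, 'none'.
Answer: none

Derivation:
Node B's children (from adjacency): (leaf)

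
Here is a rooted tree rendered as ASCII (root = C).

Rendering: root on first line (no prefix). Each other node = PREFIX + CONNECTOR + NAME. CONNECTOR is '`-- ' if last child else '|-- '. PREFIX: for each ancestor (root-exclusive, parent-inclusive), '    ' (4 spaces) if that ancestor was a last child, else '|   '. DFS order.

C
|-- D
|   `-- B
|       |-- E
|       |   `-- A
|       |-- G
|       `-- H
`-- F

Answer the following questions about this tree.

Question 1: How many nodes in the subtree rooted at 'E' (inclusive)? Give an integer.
Subtree rooted at E contains: A, E
Count = 2

Answer: 2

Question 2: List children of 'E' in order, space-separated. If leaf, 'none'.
Node E's children (from adjacency): A

Answer: A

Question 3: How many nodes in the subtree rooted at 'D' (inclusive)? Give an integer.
Subtree rooted at D contains: A, B, D, E, G, H
Count = 6

Answer: 6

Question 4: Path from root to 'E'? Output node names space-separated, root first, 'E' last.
Answer: C D B E

Derivation:
Walk down from root: C -> D -> B -> E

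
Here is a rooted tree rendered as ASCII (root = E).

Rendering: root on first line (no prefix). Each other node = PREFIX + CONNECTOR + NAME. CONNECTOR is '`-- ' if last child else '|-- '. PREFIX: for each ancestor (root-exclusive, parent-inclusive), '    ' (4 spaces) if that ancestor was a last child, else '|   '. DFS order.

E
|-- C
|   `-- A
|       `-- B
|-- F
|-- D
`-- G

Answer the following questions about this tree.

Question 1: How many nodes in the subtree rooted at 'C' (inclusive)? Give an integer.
Answer: 3

Derivation:
Subtree rooted at C contains: A, B, C
Count = 3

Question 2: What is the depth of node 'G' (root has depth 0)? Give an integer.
Path from root to G: E -> G
Depth = number of edges = 1

Answer: 1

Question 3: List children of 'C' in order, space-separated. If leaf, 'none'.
Answer: A

Derivation:
Node C's children (from adjacency): A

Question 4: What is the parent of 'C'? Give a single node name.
Answer: E

Derivation:
Scan adjacency: C appears as child of E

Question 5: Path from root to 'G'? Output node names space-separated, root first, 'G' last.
Answer: E G

Derivation:
Walk down from root: E -> G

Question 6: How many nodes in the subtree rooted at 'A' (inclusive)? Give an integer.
Answer: 2

Derivation:
Subtree rooted at A contains: A, B
Count = 2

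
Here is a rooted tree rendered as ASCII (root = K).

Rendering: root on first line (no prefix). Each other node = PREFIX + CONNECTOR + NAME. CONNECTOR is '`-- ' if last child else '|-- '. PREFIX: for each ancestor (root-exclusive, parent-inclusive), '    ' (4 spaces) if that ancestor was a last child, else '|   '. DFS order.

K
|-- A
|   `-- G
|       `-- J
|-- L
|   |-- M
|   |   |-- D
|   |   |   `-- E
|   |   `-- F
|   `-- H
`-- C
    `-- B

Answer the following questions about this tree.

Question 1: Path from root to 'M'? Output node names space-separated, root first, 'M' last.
Answer: K L M

Derivation:
Walk down from root: K -> L -> M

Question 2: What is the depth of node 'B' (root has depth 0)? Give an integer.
Answer: 2

Derivation:
Path from root to B: K -> C -> B
Depth = number of edges = 2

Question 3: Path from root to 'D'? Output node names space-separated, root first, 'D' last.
Walk down from root: K -> L -> M -> D

Answer: K L M D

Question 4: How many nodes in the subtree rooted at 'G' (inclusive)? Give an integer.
Subtree rooted at G contains: G, J
Count = 2

Answer: 2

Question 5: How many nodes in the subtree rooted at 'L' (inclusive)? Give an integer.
Subtree rooted at L contains: D, E, F, H, L, M
Count = 6

Answer: 6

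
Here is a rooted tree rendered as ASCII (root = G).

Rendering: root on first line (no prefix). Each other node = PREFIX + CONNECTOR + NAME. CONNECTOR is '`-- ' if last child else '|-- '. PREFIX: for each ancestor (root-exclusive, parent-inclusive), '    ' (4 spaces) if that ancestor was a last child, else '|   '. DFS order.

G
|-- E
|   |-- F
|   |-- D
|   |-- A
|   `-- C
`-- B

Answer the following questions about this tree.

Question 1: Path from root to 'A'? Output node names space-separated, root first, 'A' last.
Walk down from root: G -> E -> A

Answer: G E A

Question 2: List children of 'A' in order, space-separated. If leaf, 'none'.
Answer: none

Derivation:
Node A's children (from adjacency): (leaf)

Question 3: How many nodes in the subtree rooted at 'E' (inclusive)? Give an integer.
Subtree rooted at E contains: A, C, D, E, F
Count = 5

Answer: 5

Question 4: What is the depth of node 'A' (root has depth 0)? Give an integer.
Answer: 2

Derivation:
Path from root to A: G -> E -> A
Depth = number of edges = 2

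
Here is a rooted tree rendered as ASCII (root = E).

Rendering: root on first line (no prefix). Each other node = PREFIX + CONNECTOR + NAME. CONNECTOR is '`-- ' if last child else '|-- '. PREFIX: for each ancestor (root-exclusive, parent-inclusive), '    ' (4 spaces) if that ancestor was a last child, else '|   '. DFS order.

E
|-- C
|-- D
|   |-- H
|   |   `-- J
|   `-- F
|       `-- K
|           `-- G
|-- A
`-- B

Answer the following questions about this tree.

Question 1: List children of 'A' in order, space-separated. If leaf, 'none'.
Answer: none

Derivation:
Node A's children (from adjacency): (leaf)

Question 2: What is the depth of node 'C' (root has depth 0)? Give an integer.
Answer: 1

Derivation:
Path from root to C: E -> C
Depth = number of edges = 1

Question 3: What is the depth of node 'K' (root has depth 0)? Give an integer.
Path from root to K: E -> D -> F -> K
Depth = number of edges = 3

Answer: 3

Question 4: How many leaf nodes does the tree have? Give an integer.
Leaves (nodes with no children): A, B, C, G, J

Answer: 5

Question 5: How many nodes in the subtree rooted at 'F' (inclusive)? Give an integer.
Subtree rooted at F contains: F, G, K
Count = 3

Answer: 3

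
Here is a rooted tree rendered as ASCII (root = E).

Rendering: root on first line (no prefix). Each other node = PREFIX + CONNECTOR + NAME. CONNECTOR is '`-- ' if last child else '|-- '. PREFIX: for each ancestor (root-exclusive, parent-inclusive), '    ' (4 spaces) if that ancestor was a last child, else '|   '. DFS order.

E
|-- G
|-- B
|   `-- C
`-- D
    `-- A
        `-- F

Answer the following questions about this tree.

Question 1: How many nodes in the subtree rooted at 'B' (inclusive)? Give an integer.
Answer: 2

Derivation:
Subtree rooted at B contains: B, C
Count = 2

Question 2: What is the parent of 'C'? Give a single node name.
Answer: B

Derivation:
Scan adjacency: C appears as child of B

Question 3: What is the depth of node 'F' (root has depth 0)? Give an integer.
Path from root to F: E -> D -> A -> F
Depth = number of edges = 3

Answer: 3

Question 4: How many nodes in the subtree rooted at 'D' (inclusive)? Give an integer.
Answer: 3

Derivation:
Subtree rooted at D contains: A, D, F
Count = 3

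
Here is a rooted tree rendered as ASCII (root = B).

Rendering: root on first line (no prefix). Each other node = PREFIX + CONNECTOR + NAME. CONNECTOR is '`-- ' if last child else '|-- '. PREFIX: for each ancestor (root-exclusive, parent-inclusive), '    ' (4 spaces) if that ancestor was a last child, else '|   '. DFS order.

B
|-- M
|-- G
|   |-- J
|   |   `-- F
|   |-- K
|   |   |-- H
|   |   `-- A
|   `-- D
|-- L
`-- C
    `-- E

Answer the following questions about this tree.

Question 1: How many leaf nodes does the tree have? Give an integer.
Answer: 7

Derivation:
Leaves (nodes with no children): A, D, E, F, H, L, M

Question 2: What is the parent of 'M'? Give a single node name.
Scan adjacency: M appears as child of B

Answer: B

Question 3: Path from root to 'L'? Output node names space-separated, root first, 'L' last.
Walk down from root: B -> L

Answer: B L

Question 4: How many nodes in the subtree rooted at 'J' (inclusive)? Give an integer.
Subtree rooted at J contains: F, J
Count = 2

Answer: 2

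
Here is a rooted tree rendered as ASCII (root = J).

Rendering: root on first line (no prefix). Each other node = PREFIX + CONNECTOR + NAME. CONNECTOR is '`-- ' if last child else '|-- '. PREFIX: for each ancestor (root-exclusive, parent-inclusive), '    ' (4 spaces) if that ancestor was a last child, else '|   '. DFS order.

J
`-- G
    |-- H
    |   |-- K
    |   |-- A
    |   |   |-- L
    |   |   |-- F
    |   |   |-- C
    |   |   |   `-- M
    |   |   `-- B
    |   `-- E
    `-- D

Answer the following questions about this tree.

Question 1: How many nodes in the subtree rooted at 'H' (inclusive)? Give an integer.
Subtree rooted at H contains: A, B, C, E, F, H, K, L, M
Count = 9

Answer: 9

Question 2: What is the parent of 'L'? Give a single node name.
Scan adjacency: L appears as child of A

Answer: A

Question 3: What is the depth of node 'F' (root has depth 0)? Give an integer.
Path from root to F: J -> G -> H -> A -> F
Depth = number of edges = 4

Answer: 4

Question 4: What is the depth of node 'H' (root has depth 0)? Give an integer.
Answer: 2

Derivation:
Path from root to H: J -> G -> H
Depth = number of edges = 2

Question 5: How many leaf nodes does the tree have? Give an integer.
Answer: 7

Derivation:
Leaves (nodes with no children): B, D, E, F, K, L, M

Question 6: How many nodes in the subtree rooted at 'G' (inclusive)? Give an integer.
Subtree rooted at G contains: A, B, C, D, E, F, G, H, K, L, M
Count = 11

Answer: 11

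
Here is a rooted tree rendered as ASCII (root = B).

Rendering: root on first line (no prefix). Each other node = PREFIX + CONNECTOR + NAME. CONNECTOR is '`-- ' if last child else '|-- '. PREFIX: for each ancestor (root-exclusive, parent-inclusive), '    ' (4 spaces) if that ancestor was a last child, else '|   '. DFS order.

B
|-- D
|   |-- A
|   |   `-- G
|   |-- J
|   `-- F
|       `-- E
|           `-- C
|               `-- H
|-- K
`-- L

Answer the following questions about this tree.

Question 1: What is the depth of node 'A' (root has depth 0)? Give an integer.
Path from root to A: B -> D -> A
Depth = number of edges = 2

Answer: 2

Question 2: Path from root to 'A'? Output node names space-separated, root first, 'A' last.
Answer: B D A

Derivation:
Walk down from root: B -> D -> A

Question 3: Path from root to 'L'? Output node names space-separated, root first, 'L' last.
Answer: B L

Derivation:
Walk down from root: B -> L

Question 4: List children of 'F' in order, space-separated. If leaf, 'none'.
Node F's children (from adjacency): E

Answer: E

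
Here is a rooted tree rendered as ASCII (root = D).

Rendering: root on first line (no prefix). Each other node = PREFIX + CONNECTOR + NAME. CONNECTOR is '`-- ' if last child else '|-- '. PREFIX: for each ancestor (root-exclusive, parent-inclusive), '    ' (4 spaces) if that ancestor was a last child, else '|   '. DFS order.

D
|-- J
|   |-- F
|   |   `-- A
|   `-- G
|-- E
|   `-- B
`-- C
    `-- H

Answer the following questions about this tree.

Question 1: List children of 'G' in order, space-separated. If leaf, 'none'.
Answer: none

Derivation:
Node G's children (from adjacency): (leaf)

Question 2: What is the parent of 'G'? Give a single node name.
Answer: J

Derivation:
Scan adjacency: G appears as child of J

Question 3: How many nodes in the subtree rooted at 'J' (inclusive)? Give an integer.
Answer: 4

Derivation:
Subtree rooted at J contains: A, F, G, J
Count = 4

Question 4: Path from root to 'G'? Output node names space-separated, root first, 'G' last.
Walk down from root: D -> J -> G

Answer: D J G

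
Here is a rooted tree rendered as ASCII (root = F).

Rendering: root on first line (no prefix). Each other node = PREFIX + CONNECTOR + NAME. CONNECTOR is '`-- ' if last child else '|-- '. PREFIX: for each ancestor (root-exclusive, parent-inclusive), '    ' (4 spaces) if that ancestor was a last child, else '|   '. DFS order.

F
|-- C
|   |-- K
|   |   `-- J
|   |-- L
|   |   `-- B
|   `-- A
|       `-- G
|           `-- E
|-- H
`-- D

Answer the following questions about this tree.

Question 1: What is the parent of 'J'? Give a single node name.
Answer: K

Derivation:
Scan adjacency: J appears as child of K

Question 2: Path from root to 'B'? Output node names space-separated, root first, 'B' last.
Answer: F C L B

Derivation:
Walk down from root: F -> C -> L -> B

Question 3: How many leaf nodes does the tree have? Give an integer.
Leaves (nodes with no children): B, D, E, H, J

Answer: 5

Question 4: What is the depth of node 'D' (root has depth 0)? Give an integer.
Path from root to D: F -> D
Depth = number of edges = 1

Answer: 1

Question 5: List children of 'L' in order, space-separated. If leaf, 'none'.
Node L's children (from adjacency): B

Answer: B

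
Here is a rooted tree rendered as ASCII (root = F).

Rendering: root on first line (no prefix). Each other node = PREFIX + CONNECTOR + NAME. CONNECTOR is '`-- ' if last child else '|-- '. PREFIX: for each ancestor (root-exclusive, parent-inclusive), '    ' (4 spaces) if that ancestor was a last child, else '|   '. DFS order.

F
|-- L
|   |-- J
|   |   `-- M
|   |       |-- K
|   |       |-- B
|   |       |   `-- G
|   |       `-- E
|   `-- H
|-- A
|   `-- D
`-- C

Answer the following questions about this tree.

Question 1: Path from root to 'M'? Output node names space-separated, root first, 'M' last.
Walk down from root: F -> L -> J -> M

Answer: F L J M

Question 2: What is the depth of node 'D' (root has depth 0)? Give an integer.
Answer: 2

Derivation:
Path from root to D: F -> A -> D
Depth = number of edges = 2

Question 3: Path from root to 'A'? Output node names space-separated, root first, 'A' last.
Answer: F A

Derivation:
Walk down from root: F -> A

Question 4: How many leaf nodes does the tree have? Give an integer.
Leaves (nodes with no children): C, D, E, G, H, K

Answer: 6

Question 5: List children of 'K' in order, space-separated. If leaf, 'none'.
Node K's children (from adjacency): (leaf)

Answer: none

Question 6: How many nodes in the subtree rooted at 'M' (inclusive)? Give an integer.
Answer: 5

Derivation:
Subtree rooted at M contains: B, E, G, K, M
Count = 5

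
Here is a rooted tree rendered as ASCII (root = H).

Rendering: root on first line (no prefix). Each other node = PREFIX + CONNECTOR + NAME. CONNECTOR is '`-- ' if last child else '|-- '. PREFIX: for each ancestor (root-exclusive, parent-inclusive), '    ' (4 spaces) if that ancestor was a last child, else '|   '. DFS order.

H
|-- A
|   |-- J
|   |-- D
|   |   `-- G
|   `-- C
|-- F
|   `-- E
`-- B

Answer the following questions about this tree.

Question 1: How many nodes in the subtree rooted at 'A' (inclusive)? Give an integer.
Subtree rooted at A contains: A, C, D, G, J
Count = 5

Answer: 5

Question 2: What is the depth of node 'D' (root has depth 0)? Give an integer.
Path from root to D: H -> A -> D
Depth = number of edges = 2

Answer: 2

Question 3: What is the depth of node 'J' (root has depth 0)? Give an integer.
Path from root to J: H -> A -> J
Depth = number of edges = 2

Answer: 2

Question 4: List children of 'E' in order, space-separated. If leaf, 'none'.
Node E's children (from adjacency): (leaf)

Answer: none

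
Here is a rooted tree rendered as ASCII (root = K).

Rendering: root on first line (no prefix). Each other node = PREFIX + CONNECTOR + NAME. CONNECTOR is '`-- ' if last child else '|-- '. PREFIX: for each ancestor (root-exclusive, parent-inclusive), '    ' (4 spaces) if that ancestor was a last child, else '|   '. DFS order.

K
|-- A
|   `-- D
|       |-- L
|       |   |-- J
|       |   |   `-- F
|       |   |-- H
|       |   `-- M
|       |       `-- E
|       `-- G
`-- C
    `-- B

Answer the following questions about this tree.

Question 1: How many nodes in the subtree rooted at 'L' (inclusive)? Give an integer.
Answer: 6

Derivation:
Subtree rooted at L contains: E, F, H, J, L, M
Count = 6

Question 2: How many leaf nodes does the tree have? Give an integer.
Leaves (nodes with no children): B, E, F, G, H

Answer: 5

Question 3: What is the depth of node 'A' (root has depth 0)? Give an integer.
Path from root to A: K -> A
Depth = number of edges = 1

Answer: 1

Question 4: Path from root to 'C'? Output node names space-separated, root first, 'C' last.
Answer: K C

Derivation:
Walk down from root: K -> C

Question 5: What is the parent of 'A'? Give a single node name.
Answer: K

Derivation:
Scan adjacency: A appears as child of K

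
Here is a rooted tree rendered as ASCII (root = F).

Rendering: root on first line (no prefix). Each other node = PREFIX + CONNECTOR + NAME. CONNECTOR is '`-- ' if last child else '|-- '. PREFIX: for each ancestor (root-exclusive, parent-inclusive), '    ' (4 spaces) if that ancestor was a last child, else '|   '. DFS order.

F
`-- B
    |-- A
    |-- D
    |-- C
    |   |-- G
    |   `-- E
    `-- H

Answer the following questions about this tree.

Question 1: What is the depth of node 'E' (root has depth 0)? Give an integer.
Answer: 3

Derivation:
Path from root to E: F -> B -> C -> E
Depth = number of edges = 3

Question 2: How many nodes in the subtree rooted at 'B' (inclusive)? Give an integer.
Subtree rooted at B contains: A, B, C, D, E, G, H
Count = 7

Answer: 7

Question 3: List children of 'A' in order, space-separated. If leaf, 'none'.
Answer: none

Derivation:
Node A's children (from adjacency): (leaf)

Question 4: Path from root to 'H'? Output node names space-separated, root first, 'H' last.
Answer: F B H

Derivation:
Walk down from root: F -> B -> H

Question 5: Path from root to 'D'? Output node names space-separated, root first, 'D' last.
Answer: F B D

Derivation:
Walk down from root: F -> B -> D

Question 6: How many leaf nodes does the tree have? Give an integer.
Answer: 5

Derivation:
Leaves (nodes with no children): A, D, E, G, H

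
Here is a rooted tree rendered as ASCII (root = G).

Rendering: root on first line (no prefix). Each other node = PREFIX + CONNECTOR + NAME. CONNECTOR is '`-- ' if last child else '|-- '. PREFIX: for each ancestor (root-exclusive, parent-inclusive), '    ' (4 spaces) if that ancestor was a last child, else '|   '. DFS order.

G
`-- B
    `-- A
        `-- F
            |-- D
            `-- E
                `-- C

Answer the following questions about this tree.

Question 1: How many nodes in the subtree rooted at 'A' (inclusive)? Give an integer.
Answer: 5

Derivation:
Subtree rooted at A contains: A, C, D, E, F
Count = 5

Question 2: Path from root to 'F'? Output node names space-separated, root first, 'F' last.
Walk down from root: G -> B -> A -> F

Answer: G B A F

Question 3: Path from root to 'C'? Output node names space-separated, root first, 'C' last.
Answer: G B A F E C

Derivation:
Walk down from root: G -> B -> A -> F -> E -> C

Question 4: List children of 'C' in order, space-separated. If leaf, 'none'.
Answer: none

Derivation:
Node C's children (from adjacency): (leaf)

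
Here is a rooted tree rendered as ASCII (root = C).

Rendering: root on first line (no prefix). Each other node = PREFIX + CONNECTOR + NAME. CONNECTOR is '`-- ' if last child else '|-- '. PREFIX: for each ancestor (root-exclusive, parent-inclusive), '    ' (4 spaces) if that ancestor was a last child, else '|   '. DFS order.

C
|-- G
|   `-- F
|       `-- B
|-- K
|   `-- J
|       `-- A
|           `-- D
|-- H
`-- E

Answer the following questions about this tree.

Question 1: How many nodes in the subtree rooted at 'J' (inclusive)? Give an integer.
Subtree rooted at J contains: A, D, J
Count = 3

Answer: 3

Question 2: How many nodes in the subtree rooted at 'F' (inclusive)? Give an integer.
Subtree rooted at F contains: B, F
Count = 2

Answer: 2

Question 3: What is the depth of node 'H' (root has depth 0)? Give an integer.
Path from root to H: C -> H
Depth = number of edges = 1

Answer: 1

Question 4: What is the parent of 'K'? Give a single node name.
Answer: C

Derivation:
Scan adjacency: K appears as child of C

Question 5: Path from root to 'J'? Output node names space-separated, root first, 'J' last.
Walk down from root: C -> K -> J

Answer: C K J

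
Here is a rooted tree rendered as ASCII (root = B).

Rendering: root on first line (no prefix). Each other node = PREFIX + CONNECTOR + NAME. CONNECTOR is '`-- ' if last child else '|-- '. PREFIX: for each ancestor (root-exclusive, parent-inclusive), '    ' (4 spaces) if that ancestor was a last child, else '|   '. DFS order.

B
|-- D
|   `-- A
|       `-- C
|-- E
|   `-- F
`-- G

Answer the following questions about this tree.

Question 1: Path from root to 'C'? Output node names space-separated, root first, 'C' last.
Answer: B D A C

Derivation:
Walk down from root: B -> D -> A -> C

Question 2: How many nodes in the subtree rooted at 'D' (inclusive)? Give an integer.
Answer: 3

Derivation:
Subtree rooted at D contains: A, C, D
Count = 3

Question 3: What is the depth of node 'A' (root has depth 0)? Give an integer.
Answer: 2

Derivation:
Path from root to A: B -> D -> A
Depth = number of edges = 2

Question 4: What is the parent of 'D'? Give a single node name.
Answer: B

Derivation:
Scan adjacency: D appears as child of B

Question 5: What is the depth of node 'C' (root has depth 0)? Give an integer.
Answer: 3

Derivation:
Path from root to C: B -> D -> A -> C
Depth = number of edges = 3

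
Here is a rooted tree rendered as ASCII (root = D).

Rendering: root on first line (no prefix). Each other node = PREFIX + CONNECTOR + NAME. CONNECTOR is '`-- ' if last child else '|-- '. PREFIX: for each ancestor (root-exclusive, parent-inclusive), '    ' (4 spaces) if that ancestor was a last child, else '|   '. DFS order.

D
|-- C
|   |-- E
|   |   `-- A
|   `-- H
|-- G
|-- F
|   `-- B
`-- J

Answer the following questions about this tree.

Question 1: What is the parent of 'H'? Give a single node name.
Scan adjacency: H appears as child of C

Answer: C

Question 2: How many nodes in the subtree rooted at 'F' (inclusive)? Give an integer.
Answer: 2

Derivation:
Subtree rooted at F contains: B, F
Count = 2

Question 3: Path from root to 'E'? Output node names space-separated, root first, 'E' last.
Answer: D C E

Derivation:
Walk down from root: D -> C -> E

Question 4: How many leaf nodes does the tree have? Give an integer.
Answer: 5

Derivation:
Leaves (nodes with no children): A, B, G, H, J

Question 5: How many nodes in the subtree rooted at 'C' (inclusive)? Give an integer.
Subtree rooted at C contains: A, C, E, H
Count = 4

Answer: 4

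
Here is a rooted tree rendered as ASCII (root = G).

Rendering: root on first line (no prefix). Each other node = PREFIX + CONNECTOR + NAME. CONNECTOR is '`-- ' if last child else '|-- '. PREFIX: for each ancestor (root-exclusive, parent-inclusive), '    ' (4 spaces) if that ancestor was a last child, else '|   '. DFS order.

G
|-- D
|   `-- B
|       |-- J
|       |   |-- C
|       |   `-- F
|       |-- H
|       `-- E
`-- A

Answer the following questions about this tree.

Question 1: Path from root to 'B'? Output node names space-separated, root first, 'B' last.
Answer: G D B

Derivation:
Walk down from root: G -> D -> B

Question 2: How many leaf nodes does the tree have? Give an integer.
Answer: 5

Derivation:
Leaves (nodes with no children): A, C, E, F, H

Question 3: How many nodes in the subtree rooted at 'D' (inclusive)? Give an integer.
Subtree rooted at D contains: B, C, D, E, F, H, J
Count = 7

Answer: 7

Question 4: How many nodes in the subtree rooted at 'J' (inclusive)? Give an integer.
Answer: 3

Derivation:
Subtree rooted at J contains: C, F, J
Count = 3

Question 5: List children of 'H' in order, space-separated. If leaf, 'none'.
Answer: none

Derivation:
Node H's children (from adjacency): (leaf)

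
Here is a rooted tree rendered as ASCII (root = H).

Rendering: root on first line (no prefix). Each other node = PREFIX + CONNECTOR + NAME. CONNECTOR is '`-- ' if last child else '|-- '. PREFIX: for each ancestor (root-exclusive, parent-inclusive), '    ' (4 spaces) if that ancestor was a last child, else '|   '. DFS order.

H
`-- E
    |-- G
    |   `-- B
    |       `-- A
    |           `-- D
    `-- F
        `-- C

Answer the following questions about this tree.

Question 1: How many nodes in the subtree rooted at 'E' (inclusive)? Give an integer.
Answer: 7

Derivation:
Subtree rooted at E contains: A, B, C, D, E, F, G
Count = 7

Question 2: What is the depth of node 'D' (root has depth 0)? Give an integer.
Answer: 5

Derivation:
Path from root to D: H -> E -> G -> B -> A -> D
Depth = number of edges = 5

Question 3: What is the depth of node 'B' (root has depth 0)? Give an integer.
Answer: 3

Derivation:
Path from root to B: H -> E -> G -> B
Depth = number of edges = 3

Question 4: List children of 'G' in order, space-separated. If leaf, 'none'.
Answer: B

Derivation:
Node G's children (from adjacency): B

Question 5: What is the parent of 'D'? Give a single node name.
Scan adjacency: D appears as child of A

Answer: A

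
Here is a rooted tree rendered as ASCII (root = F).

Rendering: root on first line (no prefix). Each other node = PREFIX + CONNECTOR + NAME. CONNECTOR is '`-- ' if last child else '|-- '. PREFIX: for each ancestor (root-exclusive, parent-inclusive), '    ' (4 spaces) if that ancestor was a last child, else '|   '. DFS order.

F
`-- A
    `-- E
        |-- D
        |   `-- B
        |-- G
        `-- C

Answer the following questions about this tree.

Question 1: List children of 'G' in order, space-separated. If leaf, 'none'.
Answer: none

Derivation:
Node G's children (from adjacency): (leaf)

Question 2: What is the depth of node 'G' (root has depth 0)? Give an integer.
Answer: 3

Derivation:
Path from root to G: F -> A -> E -> G
Depth = number of edges = 3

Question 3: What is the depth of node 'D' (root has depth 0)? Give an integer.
Answer: 3

Derivation:
Path from root to D: F -> A -> E -> D
Depth = number of edges = 3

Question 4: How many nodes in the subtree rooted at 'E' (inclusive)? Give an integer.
Answer: 5

Derivation:
Subtree rooted at E contains: B, C, D, E, G
Count = 5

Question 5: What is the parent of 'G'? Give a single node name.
Scan adjacency: G appears as child of E

Answer: E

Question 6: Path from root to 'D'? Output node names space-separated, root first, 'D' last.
Walk down from root: F -> A -> E -> D

Answer: F A E D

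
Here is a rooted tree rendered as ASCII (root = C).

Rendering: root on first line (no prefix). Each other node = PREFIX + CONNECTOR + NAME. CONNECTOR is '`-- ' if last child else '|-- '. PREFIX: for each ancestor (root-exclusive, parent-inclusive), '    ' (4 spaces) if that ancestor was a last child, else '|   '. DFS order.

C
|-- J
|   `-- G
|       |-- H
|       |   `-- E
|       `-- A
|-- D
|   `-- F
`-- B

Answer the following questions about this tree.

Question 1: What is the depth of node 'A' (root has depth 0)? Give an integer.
Path from root to A: C -> J -> G -> A
Depth = number of edges = 3

Answer: 3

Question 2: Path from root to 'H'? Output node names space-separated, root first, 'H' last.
Walk down from root: C -> J -> G -> H

Answer: C J G H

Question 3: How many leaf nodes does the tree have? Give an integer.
Answer: 4

Derivation:
Leaves (nodes with no children): A, B, E, F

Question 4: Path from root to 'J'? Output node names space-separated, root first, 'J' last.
Walk down from root: C -> J

Answer: C J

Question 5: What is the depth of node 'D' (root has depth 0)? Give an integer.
Answer: 1

Derivation:
Path from root to D: C -> D
Depth = number of edges = 1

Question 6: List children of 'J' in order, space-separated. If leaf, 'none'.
Node J's children (from adjacency): G

Answer: G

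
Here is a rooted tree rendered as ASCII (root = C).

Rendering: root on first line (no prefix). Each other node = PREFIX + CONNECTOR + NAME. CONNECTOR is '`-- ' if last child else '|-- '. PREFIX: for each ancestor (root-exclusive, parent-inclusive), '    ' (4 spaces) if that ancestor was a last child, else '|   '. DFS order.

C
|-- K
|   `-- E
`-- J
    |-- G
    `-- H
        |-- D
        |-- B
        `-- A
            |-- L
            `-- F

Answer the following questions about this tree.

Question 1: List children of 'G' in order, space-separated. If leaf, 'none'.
Node G's children (from adjacency): (leaf)

Answer: none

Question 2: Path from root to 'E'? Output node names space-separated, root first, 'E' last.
Answer: C K E

Derivation:
Walk down from root: C -> K -> E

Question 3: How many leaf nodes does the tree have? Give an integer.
Leaves (nodes with no children): B, D, E, F, G, L

Answer: 6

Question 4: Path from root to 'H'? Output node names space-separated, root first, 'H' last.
Walk down from root: C -> J -> H

Answer: C J H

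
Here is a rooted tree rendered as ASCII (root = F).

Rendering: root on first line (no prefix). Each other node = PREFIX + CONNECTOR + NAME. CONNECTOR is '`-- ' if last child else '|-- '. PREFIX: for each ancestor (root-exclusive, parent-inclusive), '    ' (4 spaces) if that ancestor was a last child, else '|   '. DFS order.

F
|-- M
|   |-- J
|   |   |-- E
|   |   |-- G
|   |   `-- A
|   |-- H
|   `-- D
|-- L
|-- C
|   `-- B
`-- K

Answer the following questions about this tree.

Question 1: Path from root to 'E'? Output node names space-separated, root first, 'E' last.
Walk down from root: F -> M -> J -> E

Answer: F M J E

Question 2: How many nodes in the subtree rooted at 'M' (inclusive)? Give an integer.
Answer: 7

Derivation:
Subtree rooted at M contains: A, D, E, G, H, J, M
Count = 7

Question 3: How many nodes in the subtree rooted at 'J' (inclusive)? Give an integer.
Answer: 4

Derivation:
Subtree rooted at J contains: A, E, G, J
Count = 4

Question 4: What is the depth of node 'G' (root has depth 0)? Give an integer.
Path from root to G: F -> M -> J -> G
Depth = number of edges = 3

Answer: 3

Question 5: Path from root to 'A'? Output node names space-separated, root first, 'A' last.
Answer: F M J A

Derivation:
Walk down from root: F -> M -> J -> A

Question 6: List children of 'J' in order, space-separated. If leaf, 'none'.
Node J's children (from adjacency): E, G, A

Answer: E G A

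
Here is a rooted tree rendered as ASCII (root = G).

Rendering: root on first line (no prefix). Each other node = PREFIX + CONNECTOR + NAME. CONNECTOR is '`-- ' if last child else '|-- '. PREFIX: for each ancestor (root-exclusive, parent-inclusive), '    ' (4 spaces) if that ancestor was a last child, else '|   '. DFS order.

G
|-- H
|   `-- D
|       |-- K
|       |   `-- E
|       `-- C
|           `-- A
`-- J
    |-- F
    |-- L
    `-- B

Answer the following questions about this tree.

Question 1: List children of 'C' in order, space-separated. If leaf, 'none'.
Answer: A

Derivation:
Node C's children (from adjacency): A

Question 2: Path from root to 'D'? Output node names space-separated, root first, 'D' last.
Answer: G H D

Derivation:
Walk down from root: G -> H -> D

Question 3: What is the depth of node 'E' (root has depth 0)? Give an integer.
Answer: 4

Derivation:
Path from root to E: G -> H -> D -> K -> E
Depth = number of edges = 4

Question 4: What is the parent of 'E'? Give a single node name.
Answer: K

Derivation:
Scan adjacency: E appears as child of K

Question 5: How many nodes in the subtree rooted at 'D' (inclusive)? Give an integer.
Answer: 5

Derivation:
Subtree rooted at D contains: A, C, D, E, K
Count = 5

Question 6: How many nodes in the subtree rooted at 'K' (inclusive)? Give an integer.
Subtree rooted at K contains: E, K
Count = 2

Answer: 2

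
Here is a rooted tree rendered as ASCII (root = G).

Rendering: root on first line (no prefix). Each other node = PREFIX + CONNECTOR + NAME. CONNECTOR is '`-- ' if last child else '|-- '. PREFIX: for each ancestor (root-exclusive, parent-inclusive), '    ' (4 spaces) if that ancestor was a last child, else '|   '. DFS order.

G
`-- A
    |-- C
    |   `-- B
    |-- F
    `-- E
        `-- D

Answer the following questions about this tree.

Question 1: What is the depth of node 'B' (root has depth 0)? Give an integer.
Answer: 3

Derivation:
Path from root to B: G -> A -> C -> B
Depth = number of edges = 3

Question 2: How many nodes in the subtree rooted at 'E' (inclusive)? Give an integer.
Subtree rooted at E contains: D, E
Count = 2

Answer: 2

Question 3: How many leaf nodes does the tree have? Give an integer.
Leaves (nodes with no children): B, D, F

Answer: 3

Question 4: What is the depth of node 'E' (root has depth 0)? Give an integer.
Answer: 2

Derivation:
Path from root to E: G -> A -> E
Depth = number of edges = 2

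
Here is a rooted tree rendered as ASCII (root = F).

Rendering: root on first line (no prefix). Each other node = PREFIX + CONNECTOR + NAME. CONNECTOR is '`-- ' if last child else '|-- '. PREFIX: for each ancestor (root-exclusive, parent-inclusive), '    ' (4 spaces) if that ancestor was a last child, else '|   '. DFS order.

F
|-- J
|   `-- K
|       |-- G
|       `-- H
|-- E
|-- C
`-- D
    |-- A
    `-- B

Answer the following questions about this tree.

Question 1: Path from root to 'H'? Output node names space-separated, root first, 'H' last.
Walk down from root: F -> J -> K -> H

Answer: F J K H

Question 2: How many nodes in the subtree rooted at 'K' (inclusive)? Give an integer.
Answer: 3

Derivation:
Subtree rooted at K contains: G, H, K
Count = 3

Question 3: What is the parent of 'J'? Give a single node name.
Scan adjacency: J appears as child of F

Answer: F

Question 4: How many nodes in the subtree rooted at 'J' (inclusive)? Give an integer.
Subtree rooted at J contains: G, H, J, K
Count = 4

Answer: 4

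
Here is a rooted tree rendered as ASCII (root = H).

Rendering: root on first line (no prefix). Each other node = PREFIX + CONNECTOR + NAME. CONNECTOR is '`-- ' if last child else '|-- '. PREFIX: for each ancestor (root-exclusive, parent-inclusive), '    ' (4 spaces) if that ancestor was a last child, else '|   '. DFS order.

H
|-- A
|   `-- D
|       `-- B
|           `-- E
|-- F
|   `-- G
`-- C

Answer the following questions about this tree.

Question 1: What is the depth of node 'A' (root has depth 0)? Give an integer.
Answer: 1

Derivation:
Path from root to A: H -> A
Depth = number of edges = 1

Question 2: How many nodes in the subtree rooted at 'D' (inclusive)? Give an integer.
Answer: 3

Derivation:
Subtree rooted at D contains: B, D, E
Count = 3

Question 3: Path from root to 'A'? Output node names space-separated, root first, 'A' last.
Walk down from root: H -> A

Answer: H A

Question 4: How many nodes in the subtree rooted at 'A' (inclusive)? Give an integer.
Subtree rooted at A contains: A, B, D, E
Count = 4

Answer: 4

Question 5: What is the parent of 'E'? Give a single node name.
Answer: B

Derivation:
Scan adjacency: E appears as child of B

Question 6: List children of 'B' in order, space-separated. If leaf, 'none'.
Answer: E

Derivation:
Node B's children (from adjacency): E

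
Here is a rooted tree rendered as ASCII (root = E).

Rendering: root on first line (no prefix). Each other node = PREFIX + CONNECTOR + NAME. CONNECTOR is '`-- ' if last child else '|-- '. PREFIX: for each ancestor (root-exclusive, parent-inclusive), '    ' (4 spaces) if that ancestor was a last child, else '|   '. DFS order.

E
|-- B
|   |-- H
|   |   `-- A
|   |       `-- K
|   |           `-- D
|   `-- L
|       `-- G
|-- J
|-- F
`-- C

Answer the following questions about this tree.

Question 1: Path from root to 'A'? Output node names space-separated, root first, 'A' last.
Answer: E B H A

Derivation:
Walk down from root: E -> B -> H -> A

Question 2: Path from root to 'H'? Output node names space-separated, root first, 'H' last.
Answer: E B H

Derivation:
Walk down from root: E -> B -> H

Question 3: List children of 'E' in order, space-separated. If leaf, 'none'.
Answer: B J F C

Derivation:
Node E's children (from adjacency): B, J, F, C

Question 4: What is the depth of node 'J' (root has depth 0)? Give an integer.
Path from root to J: E -> J
Depth = number of edges = 1

Answer: 1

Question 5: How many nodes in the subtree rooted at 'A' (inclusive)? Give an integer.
Subtree rooted at A contains: A, D, K
Count = 3

Answer: 3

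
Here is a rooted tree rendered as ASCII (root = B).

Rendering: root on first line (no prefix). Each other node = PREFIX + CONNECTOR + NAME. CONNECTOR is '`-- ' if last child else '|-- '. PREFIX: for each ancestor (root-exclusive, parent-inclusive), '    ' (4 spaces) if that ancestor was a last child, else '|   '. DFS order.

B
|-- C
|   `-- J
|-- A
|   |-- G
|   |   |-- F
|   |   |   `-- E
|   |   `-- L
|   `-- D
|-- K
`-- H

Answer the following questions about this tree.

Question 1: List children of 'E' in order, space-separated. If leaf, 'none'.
Answer: none

Derivation:
Node E's children (from adjacency): (leaf)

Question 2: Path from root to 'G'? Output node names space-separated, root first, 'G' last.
Answer: B A G

Derivation:
Walk down from root: B -> A -> G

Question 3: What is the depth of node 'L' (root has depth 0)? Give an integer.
Answer: 3

Derivation:
Path from root to L: B -> A -> G -> L
Depth = number of edges = 3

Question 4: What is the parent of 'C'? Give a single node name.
Answer: B

Derivation:
Scan adjacency: C appears as child of B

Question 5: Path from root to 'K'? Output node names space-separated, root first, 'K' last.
Walk down from root: B -> K

Answer: B K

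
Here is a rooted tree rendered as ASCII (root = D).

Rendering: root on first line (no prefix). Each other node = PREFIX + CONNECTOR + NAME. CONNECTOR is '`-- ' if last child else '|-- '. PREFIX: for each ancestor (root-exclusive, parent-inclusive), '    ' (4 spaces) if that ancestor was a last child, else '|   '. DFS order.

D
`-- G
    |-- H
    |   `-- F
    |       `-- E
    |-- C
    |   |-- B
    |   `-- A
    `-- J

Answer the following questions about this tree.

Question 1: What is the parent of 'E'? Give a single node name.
Scan adjacency: E appears as child of F

Answer: F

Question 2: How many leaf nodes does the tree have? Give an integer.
Answer: 4

Derivation:
Leaves (nodes with no children): A, B, E, J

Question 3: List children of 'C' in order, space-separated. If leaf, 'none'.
Node C's children (from adjacency): B, A

Answer: B A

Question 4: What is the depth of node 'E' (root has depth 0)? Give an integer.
Answer: 4

Derivation:
Path from root to E: D -> G -> H -> F -> E
Depth = number of edges = 4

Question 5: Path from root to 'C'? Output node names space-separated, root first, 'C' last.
Answer: D G C

Derivation:
Walk down from root: D -> G -> C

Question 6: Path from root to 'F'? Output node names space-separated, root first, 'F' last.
Walk down from root: D -> G -> H -> F

Answer: D G H F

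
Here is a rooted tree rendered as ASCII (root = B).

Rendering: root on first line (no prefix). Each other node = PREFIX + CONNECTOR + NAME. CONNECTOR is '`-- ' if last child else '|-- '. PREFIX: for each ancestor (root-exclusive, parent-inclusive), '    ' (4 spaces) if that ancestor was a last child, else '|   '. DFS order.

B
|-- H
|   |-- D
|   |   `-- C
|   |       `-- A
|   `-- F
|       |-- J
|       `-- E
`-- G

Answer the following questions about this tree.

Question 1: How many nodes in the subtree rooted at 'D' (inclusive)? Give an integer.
Answer: 3

Derivation:
Subtree rooted at D contains: A, C, D
Count = 3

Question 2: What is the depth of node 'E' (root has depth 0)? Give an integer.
Answer: 3

Derivation:
Path from root to E: B -> H -> F -> E
Depth = number of edges = 3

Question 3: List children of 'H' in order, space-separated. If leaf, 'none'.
Answer: D F

Derivation:
Node H's children (from adjacency): D, F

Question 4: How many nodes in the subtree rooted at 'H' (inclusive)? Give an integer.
Answer: 7

Derivation:
Subtree rooted at H contains: A, C, D, E, F, H, J
Count = 7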